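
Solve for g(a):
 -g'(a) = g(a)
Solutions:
 g(a) = C1*exp(-a)


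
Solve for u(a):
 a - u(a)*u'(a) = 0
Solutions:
 u(a) = -sqrt(C1 + a^2)
 u(a) = sqrt(C1 + a^2)


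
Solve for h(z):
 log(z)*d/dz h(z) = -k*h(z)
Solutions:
 h(z) = C1*exp(-k*li(z))


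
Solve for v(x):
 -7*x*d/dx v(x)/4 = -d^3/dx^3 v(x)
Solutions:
 v(x) = C1 + Integral(C2*airyai(14^(1/3)*x/2) + C3*airybi(14^(1/3)*x/2), x)


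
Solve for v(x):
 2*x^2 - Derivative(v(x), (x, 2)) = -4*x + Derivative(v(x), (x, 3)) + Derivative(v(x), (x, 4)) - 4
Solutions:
 v(x) = C1 + C2*x + x^4/6 + (C3*sin(sqrt(3)*x/2) + C4*cos(sqrt(3)*x/2))*exp(-x/2)


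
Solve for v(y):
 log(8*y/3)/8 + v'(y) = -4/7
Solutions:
 v(y) = C1 - y*log(y)/8 - 25*y/56 - 3*y*log(2)/8 + y*log(3)/8


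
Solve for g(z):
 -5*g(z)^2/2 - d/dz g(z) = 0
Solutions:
 g(z) = 2/(C1 + 5*z)


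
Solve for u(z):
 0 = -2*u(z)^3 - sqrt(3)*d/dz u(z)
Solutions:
 u(z) = -sqrt(6)*sqrt(-1/(C1 - 2*sqrt(3)*z))/2
 u(z) = sqrt(6)*sqrt(-1/(C1 - 2*sqrt(3)*z))/2


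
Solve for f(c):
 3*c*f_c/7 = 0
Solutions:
 f(c) = C1


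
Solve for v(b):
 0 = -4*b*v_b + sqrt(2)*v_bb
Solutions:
 v(b) = C1 + C2*erfi(2^(1/4)*b)


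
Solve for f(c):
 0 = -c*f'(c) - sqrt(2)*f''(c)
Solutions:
 f(c) = C1 + C2*erf(2^(1/4)*c/2)


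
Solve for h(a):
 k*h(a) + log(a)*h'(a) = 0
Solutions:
 h(a) = C1*exp(-k*li(a))


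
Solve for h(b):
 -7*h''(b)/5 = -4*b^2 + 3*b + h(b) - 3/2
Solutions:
 h(b) = C1*sin(sqrt(35)*b/7) + C2*cos(sqrt(35)*b/7) + 4*b^2 - 3*b - 97/10


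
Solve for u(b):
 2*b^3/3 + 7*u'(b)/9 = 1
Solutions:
 u(b) = C1 - 3*b^4/14 + 9*b/7


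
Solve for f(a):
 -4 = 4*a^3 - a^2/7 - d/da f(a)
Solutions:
 f(a) = C1 + a^4 - a^3/21 + 4*a


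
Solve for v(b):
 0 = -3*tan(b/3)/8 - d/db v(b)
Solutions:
 v(b) = C1 + 9*log(cos(b/3))/8


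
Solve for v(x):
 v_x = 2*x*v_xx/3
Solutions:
 v(x) = C1 + C2*x^(5/2)


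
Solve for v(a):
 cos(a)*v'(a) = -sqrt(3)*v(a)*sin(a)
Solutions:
 v(a) = C1*cos(a)^(sqrt(3))


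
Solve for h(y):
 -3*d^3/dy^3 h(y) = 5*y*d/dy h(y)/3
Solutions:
 h(y) = C1 + Integral(C2*airyai(-15^(1/3)*y/3) + C3*airybi(-15^(1/3)*y/3), y)


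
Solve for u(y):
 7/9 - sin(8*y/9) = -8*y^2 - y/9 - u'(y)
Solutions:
 u(y) = C1 - 8*y^3/3 - y^2/18 - 7*y/9 - 9*cos(8*y/9)/8


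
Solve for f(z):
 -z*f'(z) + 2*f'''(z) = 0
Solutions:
 f(z) = C1 + Integral(C2*airyai(2^(2/3)*z/2) + C3*airybi(2^(2/3)*z/2), z)


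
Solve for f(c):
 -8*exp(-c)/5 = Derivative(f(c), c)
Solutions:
 f(c) = C1 + 8*exp(-c)/5


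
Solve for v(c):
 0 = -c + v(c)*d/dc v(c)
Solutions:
 v(c) = -sqrt(C1 + c^2)
 v(c) = sqrt(C1 + c^2)


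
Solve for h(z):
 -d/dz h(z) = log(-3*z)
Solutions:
 h(z) = C1 - z*log(-z) + z*(1 - log(3))


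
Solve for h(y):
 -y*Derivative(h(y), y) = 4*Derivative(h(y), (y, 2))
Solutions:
 h(y) = C1 + C2*erf(sqrt(2)*y/4)


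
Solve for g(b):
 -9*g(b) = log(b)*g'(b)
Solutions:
 g(b) = C1*exp(-9*li(b))


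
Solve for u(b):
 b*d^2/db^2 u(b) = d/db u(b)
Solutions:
 u(b) = C1 + C2*b^2


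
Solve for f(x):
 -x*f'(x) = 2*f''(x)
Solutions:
 f(x) = C1 + C2*erf(x/2)


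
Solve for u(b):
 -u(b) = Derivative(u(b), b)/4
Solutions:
 u(b) = C1*exp(-4*b)


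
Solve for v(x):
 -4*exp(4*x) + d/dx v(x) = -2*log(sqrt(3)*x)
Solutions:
 v(x) = C1 - 2*x*log(x) + x*(2 - log(3)) + exp(4*x)


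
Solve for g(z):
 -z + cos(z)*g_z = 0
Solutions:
 g(z) = C1 + Integral(z/cos(z), z)


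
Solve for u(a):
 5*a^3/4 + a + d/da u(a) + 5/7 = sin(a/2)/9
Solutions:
 u(a) = C1 - 5*a^4/16 - a^2/2 - 5*a/7 - 2*cos(a/2)/9


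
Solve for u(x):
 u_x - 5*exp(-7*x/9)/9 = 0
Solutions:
 u(x) = C1 - 5*exp(-7*x/9)/7


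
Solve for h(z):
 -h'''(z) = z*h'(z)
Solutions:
 h(z) = C1 + Integral(C2*airyai(-z) + C3*airybi(-z), z)


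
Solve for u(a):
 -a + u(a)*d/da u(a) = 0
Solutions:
 u(a) = -sqrt(C1 + a^2)
 u(a) = sqrt(C1 + a^2)


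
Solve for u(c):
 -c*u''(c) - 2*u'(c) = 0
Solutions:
 u(c) = C1 + C2/c


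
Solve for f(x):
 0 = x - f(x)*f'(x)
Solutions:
 f(x) = -sqrt(C1 + x^2)
 f(x) = sqrt(C1 + x^2)


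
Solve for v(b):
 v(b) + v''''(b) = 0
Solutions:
 v(b) = (C1*sin(sqrt(2)*b/2) + C2*cos(sqrt(2)*b/2))*exp(-sqrt(2)*b/2) + (C3*sin(sqrt(2)*b/2) + C4*cos(sqrt(2)*b/2))*exp(sqrt(2)*b/2)


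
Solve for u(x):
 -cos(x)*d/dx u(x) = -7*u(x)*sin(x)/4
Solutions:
 u(x) = C1/cos(x)^(7/4)


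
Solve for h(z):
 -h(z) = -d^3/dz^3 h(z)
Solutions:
 h(z) = C3*exp(z) + (C1*sin(sqrt(3)*z/2) + C2*cos(sqrt(3)*z/2))*exp(-z/2)


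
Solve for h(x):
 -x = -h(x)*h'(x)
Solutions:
 h(x) = -sqrt(C1 + x^2)
 h(x) = sqrt(C1 + x^2)


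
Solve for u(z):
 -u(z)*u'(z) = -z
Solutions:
 u(z) = -sqrt(C1 + z^2)
 u(z) = sqrt(C1 + z^2)


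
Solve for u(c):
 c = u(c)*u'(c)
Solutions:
 u(c) = -sqrt(C1 + c^2)
 u(c) = sqrt(C1 + c^2)


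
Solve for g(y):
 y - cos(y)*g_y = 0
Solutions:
 g(y) = C1 + Integral(y/cos(y), y)


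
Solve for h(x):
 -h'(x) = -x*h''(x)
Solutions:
 h(x) = C1 + C2*x^2


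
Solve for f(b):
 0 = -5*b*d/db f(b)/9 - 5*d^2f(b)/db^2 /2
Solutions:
 f(b) = C1 + C2*erf(b/3)


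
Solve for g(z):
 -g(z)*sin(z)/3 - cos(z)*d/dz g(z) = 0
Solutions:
 g(z) = C1*cos(z)^(1/3)


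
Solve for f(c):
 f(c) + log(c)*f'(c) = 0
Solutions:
 f(c) = C1*exp(-li(c))


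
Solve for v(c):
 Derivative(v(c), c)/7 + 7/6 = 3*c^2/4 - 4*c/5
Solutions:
 v(c) = C1 + 7*c^3/4 - 14*c^2/5 - 49*c/6


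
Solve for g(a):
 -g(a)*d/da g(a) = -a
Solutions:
 g(a) = -sqrt(C1 + a^2)
 g(a) = sqrt(C1 + a^2)


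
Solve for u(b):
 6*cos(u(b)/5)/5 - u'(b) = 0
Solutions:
 -6*b/5 - 5*log(sin(u(b)/5) - 1)/2 + 5*log(sin(u(b)/5) + 1)/2 = C1


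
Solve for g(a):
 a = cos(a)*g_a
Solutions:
 g(a) = C1 + Integral(a/cos(a), a)


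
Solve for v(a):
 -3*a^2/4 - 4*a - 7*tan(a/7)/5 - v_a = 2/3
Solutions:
 v(a) = C1 - a^3/4 - 2*a^2 - 2*a/3 + 49*log(cos(a/7))/5


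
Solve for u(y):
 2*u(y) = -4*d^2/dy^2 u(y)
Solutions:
 u(y) = C1*sin(sqrt(2)*y/2) + C2*cos(sqrt(2)*y/2)


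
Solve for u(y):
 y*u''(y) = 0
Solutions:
 u(y) = C1 + C2*y


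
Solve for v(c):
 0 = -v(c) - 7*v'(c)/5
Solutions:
 v(c) = C1*exp(-5*c/7)


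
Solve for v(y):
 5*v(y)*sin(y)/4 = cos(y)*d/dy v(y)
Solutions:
 v(y) = C1/cos(y)^(5/4)


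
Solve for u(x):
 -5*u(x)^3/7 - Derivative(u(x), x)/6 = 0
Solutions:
 u(x) = -sqrt(14)*sqrt(-1/(C1 - 30*x))/2
 u(x) = sqrt(14)*sqrt(-1/(C1 - 30*x))/2


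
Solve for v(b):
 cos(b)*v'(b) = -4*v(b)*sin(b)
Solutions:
 v(b) = C1*cos(b)^4


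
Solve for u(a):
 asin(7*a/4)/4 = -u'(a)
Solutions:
 u(a) = C1 - a*asin(7*a/4)/4 - sqrt(16 - 49*a^2)/28


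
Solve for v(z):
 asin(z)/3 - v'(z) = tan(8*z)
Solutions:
 v(z) = C1 + z*asin(z)/3 + sqrt(1 - z^2)/3 + log(cos(8*z))/8


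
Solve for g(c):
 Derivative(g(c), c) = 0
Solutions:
 g(c) = C1


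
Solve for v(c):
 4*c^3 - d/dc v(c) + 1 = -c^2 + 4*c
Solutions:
 v(c) = C1 + c^4 + c^3/3 - 2*c^2 + c


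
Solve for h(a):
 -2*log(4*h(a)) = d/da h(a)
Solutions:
 Integral(1/(log(_y) + 2*log(2)), (_y, h(a)))/2 = C1 - a


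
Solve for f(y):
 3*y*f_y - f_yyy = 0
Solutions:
 f(y) = C1 + Integral(C2*airyai(3^(1/3)*y) + C3*airybi(3^(1/3)*y), y)


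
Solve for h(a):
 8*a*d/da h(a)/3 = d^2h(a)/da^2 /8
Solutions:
 h(a) = C1 + C2*erfi(4*sqrt(6)*a/3)


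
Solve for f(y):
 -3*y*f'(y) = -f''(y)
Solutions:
 f(y) = C1 + C2*erfi(sqrt(6)*y/2)


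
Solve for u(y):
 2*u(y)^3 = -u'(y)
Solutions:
 u(y) = -sqrt(2)*sqrt(-1/(C1 - 2*y))/2
 u(y) = sqrt(2)*sqrt(-1/(C1 - 2*y))/2


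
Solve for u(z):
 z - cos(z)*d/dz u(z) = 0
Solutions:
 u(z) = C1 + Integral(z/cos(z), z)


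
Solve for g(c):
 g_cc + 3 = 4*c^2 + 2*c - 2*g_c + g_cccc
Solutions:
 g(c) = C1 + C2*exp(-c*((sqrt(78)/9 + 1)^(-1/3) + 3*(sqrt(78)/9 + 1)^(1/3))/6)*sin(sqrt(3)*c*(-3*(sqrt(78)/9 + 1)^(1/3) + (sqrt(78)/9 + 1)^(-1/3))/6) + C3*exp(-c*((sqrt(78)/9 + 1)^(-1/3) + 3*(sqrt(78)/9 + 1)^(1/3))/6)*cos(sqrt(3)*c*(-3*(sqrt(78)/9 + 1)^(1/3) + (sqrt(78)/9 + 1)^(-1/3))/6) + C4*exp(c*(1/(3*(sqrt(78)/9 + 1)^(1/3)) + (sqrt(78)/9 + 1)^(1/3))) + 2*c^3/3 - c^2/2 - c


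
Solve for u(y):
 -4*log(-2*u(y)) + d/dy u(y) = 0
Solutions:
 -Integral(1/(log(-_y) + log(2)), (_y, u(y)))/4 = C1 - y


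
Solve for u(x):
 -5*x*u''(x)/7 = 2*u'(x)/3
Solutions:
 u(x) = C1 + C2*x^(1/15)


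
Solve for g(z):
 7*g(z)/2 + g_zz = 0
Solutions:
 g(z) = C1*sin(sqrt(14)*z/2) + C2*cos(sqrt(14)*z/2)


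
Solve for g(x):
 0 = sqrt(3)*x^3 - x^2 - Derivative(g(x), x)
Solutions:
 g(x) = C1 + sqrt(3)*x^4/4 - x^3/3


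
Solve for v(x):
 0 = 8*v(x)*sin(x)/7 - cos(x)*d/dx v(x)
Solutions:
 v(x) = C1/cos(x)^(8/7)


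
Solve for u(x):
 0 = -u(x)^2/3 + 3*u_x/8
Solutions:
 u(x) = -9/(C1 + 8*x)


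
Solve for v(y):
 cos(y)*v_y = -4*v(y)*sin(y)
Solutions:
 v(y) = C1*cos(y)^4


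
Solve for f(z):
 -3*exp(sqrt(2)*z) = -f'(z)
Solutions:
 f(z) = C1 + 3*sqrt(2)*exp(sqrt(2)*z)/2


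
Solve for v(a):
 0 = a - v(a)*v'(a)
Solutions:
 v(a) = -sqrt(C1 + a^2)
 v(a) = sqrt(C1 + a^2)


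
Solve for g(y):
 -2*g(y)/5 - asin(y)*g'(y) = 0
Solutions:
 g(y) = C1*exp(-2*Integral(1/asin(y), y)/5)


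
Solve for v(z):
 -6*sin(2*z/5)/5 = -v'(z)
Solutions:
 v(z) = C1 - 3*cos(2*z/5)


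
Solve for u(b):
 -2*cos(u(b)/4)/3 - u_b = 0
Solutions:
 2*b/3 - 2*log(sin(u(b)/4) - 1) + 2*log(sin(u(b)/4) + 1) = C1


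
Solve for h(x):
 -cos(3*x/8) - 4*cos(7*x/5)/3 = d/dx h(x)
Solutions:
 h(x) = C1 - 8*sin(3*x/8)/3 - 20*sin(7*x/5)/21


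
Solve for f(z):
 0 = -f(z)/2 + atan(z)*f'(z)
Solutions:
 f(z) = C1*exp(Integral(1/atan(z), z)/2)


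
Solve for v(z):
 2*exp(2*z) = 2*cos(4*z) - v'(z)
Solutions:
 v(z) = C1 - exp(2*z) + sin(4*z)/2


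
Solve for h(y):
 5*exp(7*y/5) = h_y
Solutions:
 h(y) = C1 + 25*exp(7*y/5)/7


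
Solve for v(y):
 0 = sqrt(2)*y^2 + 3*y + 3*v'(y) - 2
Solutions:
 v(y) = C1 - sqrt(2)*y^3/9 - y^2/2 + 2*y/3


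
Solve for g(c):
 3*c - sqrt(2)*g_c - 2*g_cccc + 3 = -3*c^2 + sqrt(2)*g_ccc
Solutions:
 g(c) = C1 + C2*exp(c*(-2*sqrt(2) + (3*sqrt(174)/4 + 7*sqrt(2))^(-1/3) + 2*(3*sqrt(174)/4 + 7*sqrt(2))^(1/3))/12)*sin(sqrt(3)*c*(-2*(3*sqrt(174)/4 + 7*sqrt(2))^(1/3) + (3*sqrt(174)/4 + 7*sqrt(2))^(-1/3))/12) + C3*exp(c*(-2*sqrt(2) + (3*sqrt(174)/4 + 7*sqrt(2))^(-1/3) + 2*(3*sqrt(174)/4 + 7*sqrt(2))^(1/3))/12)*cos(sqrt(3)*c*(-2*(3*sqrt(174)/4 + 7*sqrt(2))^(1/3) + (3*sqrt(174)/4 + 7*sqrt(2))^(-1/3))/12) + C4*exp(-c*((3*sqrt(174)/4 + 7*sqrt(2))^(-1/3) + sqrt(2) + 2*(3*sqrt(174)/4 + 7*sqrt(2))^(1/3))/6) + sqrt(2)*c^3/2 + 3*sqrt(2)*c^2/4 - 3*sqrt(2)*c/2


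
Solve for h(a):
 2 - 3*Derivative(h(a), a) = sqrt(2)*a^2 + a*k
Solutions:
 h(a) = C1 - sqrt(2)*a^3/9 - a^2*k/6 + 2*a/3


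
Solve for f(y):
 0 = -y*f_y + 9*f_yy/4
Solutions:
 f(y) = C1 + C2*erfi(sqrt(2)*y/3)


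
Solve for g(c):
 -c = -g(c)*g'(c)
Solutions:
 g(c) = -sqrt(C1 + c^2)
 g(c) = sqrt(C1 + c^2)


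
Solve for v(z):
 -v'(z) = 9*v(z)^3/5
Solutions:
 v(z) = -sqrt(10)*sqrt(-1/(C1 - 9*z))/2
 v(z) = sqrt(10)*sqrt(-1/(C1 - 9*z))/2


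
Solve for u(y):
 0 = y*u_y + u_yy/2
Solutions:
 u(y) = C1 + C2*erf(y)


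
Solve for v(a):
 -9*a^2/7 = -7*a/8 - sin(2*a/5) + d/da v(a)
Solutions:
 v(a) = C1 - 3*a^3/7 + 7*a^2/16 - 5*cos(2*a/5)/2


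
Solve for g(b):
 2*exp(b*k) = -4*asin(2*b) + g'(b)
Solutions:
 g(b) = C1 + 4*b*asin(2*b) + 2*sqrt(1 - 4*b^2) + 2*Piecewise((exp(b*k)/k, Ne(k, 0)), (b, True))


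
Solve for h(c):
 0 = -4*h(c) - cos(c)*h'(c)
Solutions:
 h(c) = C1*(sin(c)^2 - 2*sin(c) + 1)/(sin(c)^2 + 2*sin(c) + 1)


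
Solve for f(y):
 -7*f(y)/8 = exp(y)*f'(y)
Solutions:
 f(y) = C1*exp(7*exp(-y)/8)


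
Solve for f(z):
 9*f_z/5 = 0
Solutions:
 f(z) = C1


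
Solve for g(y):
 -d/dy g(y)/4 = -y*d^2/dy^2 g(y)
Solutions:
 g(y) = C1 + C2*y^(5/4)


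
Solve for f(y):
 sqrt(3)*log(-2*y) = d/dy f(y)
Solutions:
 f(y) = C1 + sqrt(3)*y*log(-y) + sqrt(3)*y*(-1 + log(2))


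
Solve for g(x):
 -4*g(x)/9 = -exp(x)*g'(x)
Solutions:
 g(x) = C1*exp(-4*exp(-x)/9)


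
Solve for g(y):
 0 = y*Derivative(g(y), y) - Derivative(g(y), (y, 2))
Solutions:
 g(y) = C1 + C2*erfi(sqrt(2)*y/2)


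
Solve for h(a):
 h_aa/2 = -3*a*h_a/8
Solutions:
 h(a) = C1 + C2*erf(sqrt(6)*a/4)


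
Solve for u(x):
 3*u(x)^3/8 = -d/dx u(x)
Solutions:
 u(x) = -2*sqrt(-1/(C1 - 3*x))
 u(x) = 2*sqrt(-1/(C1 - 3*x))


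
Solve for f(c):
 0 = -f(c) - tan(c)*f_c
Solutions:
 f(c) = C1/sin(c)


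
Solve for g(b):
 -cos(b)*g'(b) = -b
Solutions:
 g(b) = C1 + Integral(b/cos(b), b)


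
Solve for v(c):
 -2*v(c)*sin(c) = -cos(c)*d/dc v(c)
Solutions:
 v(c) = C1/cos(c)^2


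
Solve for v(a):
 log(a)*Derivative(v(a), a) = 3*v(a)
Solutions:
 v(a) = C1*exp(3*li(a))


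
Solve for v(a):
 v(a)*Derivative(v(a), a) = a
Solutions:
 v(a) = -sqrt(C1 + a^2)
 v(a) = sqrt(C1 + a^2)


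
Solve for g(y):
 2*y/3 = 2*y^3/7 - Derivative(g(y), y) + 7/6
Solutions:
 g(y) = C1 + y^4/14 - y^2/3 + 7*y/6


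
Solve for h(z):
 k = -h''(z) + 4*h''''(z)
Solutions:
 h(z) = C1 + C2*z + C3*exp(-z/2) + C4*exp(z/2) - k*z^2/2


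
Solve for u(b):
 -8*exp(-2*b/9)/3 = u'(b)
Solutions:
 u(b) = C1 + 12*exp(-2*b/9)


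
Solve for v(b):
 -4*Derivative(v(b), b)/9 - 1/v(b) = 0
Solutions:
 v(b) = -sqrt(C1 - 18*b)/2
 v(b) = sqrt(C1 - 18*b)/2


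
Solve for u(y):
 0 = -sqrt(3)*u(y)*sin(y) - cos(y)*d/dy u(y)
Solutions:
 u(y) = C1*cos(y)^(sqrt(3))


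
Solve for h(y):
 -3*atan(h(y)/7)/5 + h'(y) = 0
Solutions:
 Integral(1/atan(_y/7), (_y, h(y))) = C1 + 3*y/5


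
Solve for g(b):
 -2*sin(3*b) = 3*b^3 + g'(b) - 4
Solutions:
 g(b) = C1 - 3*b^4/4 + 4*b + 2*cos(3*b)/3


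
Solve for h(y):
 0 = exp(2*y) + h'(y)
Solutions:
 h(y) = C1 - exp(2*y)/2


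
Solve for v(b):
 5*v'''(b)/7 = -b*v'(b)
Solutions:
 v(b) = C1 + Integral(C2*airyai(-5^(2/3)*7^(1/3)*b/5) + C3*airybi(-5^(2/3)*7^(1/3)*b/5), b)


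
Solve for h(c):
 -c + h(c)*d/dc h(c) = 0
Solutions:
 h(c) = -sqrt(C1 + c^2)
 h(c) = sqrt(C1 + c^2)


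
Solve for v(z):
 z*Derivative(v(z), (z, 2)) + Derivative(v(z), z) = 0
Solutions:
 v(z) = C1 + C2*log(z)


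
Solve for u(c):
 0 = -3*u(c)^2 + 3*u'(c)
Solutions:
 u(c) = -1/(C1 + c)


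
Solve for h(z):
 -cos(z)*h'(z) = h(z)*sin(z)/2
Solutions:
 h(z) = C1*sqrt(cos(z))


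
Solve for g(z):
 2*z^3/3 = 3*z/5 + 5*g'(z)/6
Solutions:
 g(z) = C1 + z^4/5 - 9*z^2/25


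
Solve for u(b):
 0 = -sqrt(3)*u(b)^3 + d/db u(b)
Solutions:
 u(b) = -sqrt(2)*sqrt(-1/(C1 + sqrt(3)*b))/2
 u(b) = sqrt(2)*sqrt(-1/(C1 + sqrt(3)*b))/2


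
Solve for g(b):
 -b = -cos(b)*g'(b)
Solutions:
 g(b) = C1 + Integral(b/cos(b), b)


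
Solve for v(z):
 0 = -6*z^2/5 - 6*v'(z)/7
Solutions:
 v(z) = C1 - 7*z^3/15


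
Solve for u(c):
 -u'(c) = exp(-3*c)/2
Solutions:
 u(c) = C1 + exp(-3*c)/6


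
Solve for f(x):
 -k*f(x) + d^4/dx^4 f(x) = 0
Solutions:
 f(x) = C1*exp(-k^(1/4)*x) + C2*exp(k^(1/4)*x) + C3*exp(-I*k^(1/4)*x) + C4*exp(I*k^(1/4)*x)


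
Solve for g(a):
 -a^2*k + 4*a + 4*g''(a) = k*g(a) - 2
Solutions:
 g(a) = C1*exp(-a*sqrt(k)/2) + C2*exp(a*sqrt(k)/2) - a^2 + 4*a/k - 6/k


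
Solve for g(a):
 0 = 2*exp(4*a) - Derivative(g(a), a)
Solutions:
 g(a) = C1 + exp(4*a)/2


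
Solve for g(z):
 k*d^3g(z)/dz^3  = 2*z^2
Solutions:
 g(z) = C1 + C2*z + C3*z^2 + z^5/(30*k)


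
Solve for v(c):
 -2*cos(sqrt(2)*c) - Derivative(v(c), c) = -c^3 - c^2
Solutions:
 v(c) = C1 + c^4/4 + c^3/3 - sqrt(2)*sin(sqrt(2)*c)


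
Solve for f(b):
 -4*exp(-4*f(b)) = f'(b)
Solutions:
 f(b) = log(-I*(C1 - 16*b)^(1/4))
 f(b) = log(I*(C1 - 16*b)^(1/4))
 f(b) = log(-(C1 - 16*b)^(1/4))
 f(b) = log(C1 - 16*b)/4


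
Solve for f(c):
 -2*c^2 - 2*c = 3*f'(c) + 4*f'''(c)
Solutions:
 f(c) = C1 + C2*sin(sqrt(3)*c/2) + C3*cos(sqrt(3)*c/2) - 2*c^3/9 - c^2/3 + 16*c/9


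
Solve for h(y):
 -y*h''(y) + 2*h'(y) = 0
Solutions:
 h(y) = C1 + C2*y^3


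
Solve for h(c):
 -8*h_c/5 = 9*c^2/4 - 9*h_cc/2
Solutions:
 h(c) = C1 + C2*exp(16*c/45) - 15*c^3/32 - 2025*c^2/512 - 91125*c/4096


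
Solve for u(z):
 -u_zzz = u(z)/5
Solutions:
 u(z) = C3*exp(-5^(2/3)*z/5) + (C1*sin(sqrt(3)*5^(2/3)*z/10) + C2*cos(sqrt(3)*5^(2/3)*z/10))*exp(5^(2/3)*z/10)


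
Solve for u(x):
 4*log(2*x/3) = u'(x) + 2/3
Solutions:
 u(x) = C1 + 4*x*log(x) - 14*x/3 + x*log(16/81)


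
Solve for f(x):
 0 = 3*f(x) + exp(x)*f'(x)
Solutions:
 f(x) = C1*exp(3*exp(-x))


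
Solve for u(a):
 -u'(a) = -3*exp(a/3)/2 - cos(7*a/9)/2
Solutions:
 u(a) = C1 + 9*exp(a/3)/2 + 9*sin(7*a/9)/14


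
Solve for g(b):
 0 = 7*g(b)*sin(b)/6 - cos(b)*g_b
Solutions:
 g(b) = C1/cos(b)^(7/6)


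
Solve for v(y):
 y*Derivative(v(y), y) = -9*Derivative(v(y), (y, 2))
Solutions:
 v(y) = C1 + C2*erf(sqrt(2)*y/6)


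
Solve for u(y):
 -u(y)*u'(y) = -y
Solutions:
 u(y) = -sqrt(C1 + y^2)
 u(y) = sqrt(C1 + y^2)


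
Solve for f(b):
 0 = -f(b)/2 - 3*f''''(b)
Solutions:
 f(b) = (C1*sin(2^(1/4)*3^(3/4)*b/6) + C2*cos(2^(1/4)*3^(3/4)*b/6))*exp(-2^(1/4)*3^(3/4)*b/6) + (C3*sin(2^(1/4)*3^(3/4)*b/6) + C4*cos(2^(1/4)*3^(3/4)*b/6))*exp(2^(1/4)*3^(3/4)*b/6)


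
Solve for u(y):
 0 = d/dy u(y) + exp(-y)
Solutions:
 u(y) = C1 + exp(-y)


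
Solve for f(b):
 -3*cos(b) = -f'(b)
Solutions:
 f(b) = C1 + 3*sin(b)


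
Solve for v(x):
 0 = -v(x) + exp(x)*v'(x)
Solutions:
 v(x) = C1*exp(-exp(-x))


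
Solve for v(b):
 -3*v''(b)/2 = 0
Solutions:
 v(b) = C1 + C2*b


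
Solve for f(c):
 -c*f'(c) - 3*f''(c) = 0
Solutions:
 f(c) = C1 + C2*erf(sqrt(6)*c/6)


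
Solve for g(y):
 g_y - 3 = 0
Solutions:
 g(y) = C1 + 3*y


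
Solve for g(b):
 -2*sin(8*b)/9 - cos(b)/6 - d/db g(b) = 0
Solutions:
 g(b) = C1 - sin(b)/6 + cos(8*b)/36


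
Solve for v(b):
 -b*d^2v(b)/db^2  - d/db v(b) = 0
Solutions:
 v(b) = C1 + C2*log(b)


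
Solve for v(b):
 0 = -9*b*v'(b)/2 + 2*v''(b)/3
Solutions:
 v(b) = C1 + C2*erfi(3*sqrt(6)*b/4)


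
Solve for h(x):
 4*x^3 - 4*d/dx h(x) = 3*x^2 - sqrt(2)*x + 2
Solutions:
 h(x) = C1 + x^4/4 - x^3/4 + sqrt(2)*x^2/8 - x/2


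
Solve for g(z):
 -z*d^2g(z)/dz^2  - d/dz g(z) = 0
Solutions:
 g(z) = C1 + C2*log(z)


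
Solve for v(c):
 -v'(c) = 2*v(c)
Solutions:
 v(c) = C1*exp(-2*c)


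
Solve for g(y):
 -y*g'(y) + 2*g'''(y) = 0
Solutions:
 g(y) = C1 + Integral(C2*airyai(2^(2/3)*y/2) + C3*airybi(2^(2/3)*y/2), y)


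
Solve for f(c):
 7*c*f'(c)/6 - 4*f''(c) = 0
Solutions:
 f(c) = C1 + C2*erfi(sqrt(21)*c/12)


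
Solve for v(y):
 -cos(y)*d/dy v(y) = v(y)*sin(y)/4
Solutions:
 v(y) = C1*cos(y)^(1/4)


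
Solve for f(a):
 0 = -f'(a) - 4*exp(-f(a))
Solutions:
 f(a) = log(C1 - 4*a)


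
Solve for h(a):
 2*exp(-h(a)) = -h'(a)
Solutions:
 h(a) = log(C1 - 2*a)


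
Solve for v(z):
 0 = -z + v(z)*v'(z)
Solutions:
 v(z) = -sqrt(C1 + z^2)
 v(z) = sqrt(C1 + z^2)


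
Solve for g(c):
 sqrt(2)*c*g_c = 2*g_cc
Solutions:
 g(c) = C1 + C2*erfi(2^(1/4)*c/2)


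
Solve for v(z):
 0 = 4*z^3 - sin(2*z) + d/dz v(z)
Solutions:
 v(z) = C1 - z^4 - cos(2*z)/2


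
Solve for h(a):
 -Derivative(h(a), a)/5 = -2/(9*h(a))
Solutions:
 h(a) = -sqrt(C1 + 20*a)/3
 h(a) = sqrt(C1 + 20*a)/3


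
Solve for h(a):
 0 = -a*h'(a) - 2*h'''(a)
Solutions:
 h(a) = C1 + Integral(C2*airyai(-2^(2/3)*a/2) + C3*airybi(-2^(2/3)*a/2), a)


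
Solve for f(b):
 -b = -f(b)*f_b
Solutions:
 f(b) = -sqrt(C1 + b^2)
 f(b) = sqrt(C1 + b^2)


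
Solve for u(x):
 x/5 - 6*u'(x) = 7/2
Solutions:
 u(x) = C1 + x^2/60 - 7*x/12


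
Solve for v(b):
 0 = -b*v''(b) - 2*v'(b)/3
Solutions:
 v(b) = C1 + C2*b^(1/3)


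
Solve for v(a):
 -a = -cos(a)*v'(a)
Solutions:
 v(a) = C1 + Integral(a/cos(a), a)


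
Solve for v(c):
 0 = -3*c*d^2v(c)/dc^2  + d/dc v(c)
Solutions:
 v(c) = C1 + C2*c^(4/3)


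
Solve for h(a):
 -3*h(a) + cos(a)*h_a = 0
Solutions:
 h(a) = C1*(sin(a) + 1)^(3/2)/(sin(a) - 1)^(3/2)


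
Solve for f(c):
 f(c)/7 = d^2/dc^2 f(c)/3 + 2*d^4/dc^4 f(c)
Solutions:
 f(c) = C1*exp(-sqrt(21)*c*sqrt(-7 + sqrt(553))/42) + C2*exp(sqrt(21)*c*sqrt(-7 + sqrt(553))/42) + C3*sin(sqrt(21)*c*sqrt(7 + sqrt(553))/42) + C4*cos(sqrt(21)*c*sqrt(7 + sqrt(553))/42)


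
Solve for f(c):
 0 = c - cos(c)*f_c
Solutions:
 f(c) = C1 + Integral(c/cos(c), c)


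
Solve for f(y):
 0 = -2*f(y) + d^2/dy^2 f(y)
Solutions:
 f(y) = C1*exp(-sqrt(2)*y) + C2*exp(sqrt(2)*y)


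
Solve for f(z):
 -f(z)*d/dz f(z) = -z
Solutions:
 f(z) = -sqrt(C1 + z^2)
 f(z) = sqrt(C1 + z^2)


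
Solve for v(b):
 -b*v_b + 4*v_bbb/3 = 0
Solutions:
 v(b) = C1 + Integral(C2*airyai(6^(1/3)*b/2) + C3*airybi(6^(1/3)*b/2), b)


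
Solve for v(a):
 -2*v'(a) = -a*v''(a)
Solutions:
 v(a) = C1 + C2*a^3


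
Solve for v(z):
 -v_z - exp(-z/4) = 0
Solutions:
 v(z) = C1 + 4*exp(-z/4)


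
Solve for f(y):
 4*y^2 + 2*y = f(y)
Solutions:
 f(y) = 2*y*(2*y + 1)


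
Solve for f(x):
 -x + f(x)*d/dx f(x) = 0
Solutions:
 f(x) = -sqrt(C1 + x^2)
 f(x) = sqrt(C1 + x^2)


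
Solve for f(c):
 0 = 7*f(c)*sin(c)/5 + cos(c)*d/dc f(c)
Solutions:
 f(c) = C1*cos(c)^(7/5)


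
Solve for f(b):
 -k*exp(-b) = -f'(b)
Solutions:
 f(b) = C1 - k*exp(-b)


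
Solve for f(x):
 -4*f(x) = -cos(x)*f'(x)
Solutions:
 f(x) = C1*(sin(x)^2 + 2*sin(x) + 1)/(sin(x)^2 - 2*sin(x) + 1)


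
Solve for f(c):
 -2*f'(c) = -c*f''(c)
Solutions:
 f(c) = C1 + C2*c^3


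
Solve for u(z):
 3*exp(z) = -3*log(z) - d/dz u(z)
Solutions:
 u(z) = C1 - 3*z*log(z) + 3*z - 3*exp(z)


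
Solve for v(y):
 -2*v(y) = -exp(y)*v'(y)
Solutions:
 v(y) = C1*exp(-2*exp(-y))


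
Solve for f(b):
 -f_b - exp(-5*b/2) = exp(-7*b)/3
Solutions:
 f(b) = C1 + exp(-7*b)/21 + 2*exp(-5*b/2)/5


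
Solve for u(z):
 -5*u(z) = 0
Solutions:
 u(z) = 0


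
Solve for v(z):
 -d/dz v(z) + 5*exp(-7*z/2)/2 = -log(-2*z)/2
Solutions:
 v(z) = C1 + z*log(-z)/2 + z*(-1 + log(2))/2 - 5*exp(-7*z/2)/7


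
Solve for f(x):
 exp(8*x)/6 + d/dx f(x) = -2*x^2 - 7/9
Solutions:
 f(x) = C1 - 2*x^3/3 - 7*x/9 - exp(8*x)/48


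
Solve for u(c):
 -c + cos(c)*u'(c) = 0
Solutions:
 u(c) = C1 + Integral(c/cos(c), c)


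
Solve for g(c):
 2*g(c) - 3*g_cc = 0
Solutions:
 g(c) = C1*exp(-sqrt(6)*c/3) + C2*exp(sqrt(6)*c/3)


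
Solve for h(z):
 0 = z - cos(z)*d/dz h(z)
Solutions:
 h(z) = C1 + Integral(z/cos(z), z)


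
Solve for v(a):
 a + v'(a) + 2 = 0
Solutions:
 v(a) = C1 - a^2/2 - 2*a


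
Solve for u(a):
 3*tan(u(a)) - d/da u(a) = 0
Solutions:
 u(a) = pi - asin(C1*exp(3*a))
 u(a) = asin(C1*exp(3*a))


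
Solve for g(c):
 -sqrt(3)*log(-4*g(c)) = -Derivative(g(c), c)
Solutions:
 -sqrt(3)*Integral(1/(log(-_y) + 2*log(2)), (_y, g(c)))/3 = C1 - c


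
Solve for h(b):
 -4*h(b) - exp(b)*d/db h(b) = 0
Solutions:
 h(b) = C1*exp(4*exp(-b))


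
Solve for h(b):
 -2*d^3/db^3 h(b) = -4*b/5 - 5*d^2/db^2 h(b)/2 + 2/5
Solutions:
 h(b) = C1 + C2*b + C3*exp(5*b/4) - 4*b^3/75 - 6*b^2/125


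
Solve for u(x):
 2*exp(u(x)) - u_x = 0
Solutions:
 u(x) = log(-1/(C1 + 2*x))


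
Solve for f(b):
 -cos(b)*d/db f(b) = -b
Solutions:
 f(b) = C1 + Integral(b/cos(b), b)


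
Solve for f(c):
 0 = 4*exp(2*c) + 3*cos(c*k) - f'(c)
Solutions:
 f(c) = C1 + 2*exp(2*c) + 3*sin(c*k)/k


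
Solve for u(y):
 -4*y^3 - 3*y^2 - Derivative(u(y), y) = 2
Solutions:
 u(y) = C1 - y^4 - y^3 - 2*y


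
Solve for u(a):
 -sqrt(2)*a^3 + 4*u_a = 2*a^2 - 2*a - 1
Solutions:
 u(a) = C1 + sqrt(2)*a^4/16 + a^3/6 - a^2/4 - a/4


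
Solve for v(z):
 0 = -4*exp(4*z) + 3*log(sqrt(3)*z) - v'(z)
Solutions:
 v(z) = C1 + 3*z*log(z) + z*(-3 + 3*log(3)/2) - exp(4*z)


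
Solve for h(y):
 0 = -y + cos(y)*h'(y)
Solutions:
 h(y) = C1 + Integral(y/cos(y), y)


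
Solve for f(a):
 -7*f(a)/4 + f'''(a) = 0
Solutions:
 f(a) = C3*exp(14^(1/3)*a/2) + (C1*sin(14^(1/3)*sqrt(3)*a/4) + C2*cos(14^(1/3)*sqrt(3)*a/4))*exp(-14^(1/3)*a/4)


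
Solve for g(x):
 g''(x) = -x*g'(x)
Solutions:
 g(x) = C1 + C2*erf(sqrt(2)*x/2)


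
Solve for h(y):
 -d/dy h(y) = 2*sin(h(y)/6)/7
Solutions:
 2*y/7 + 3*log(cos(h(y)/6) - 1) - 3*log(cos(h(y)/6) + 1) = C1


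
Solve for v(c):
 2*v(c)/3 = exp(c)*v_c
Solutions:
 v(c) = C1*exp(-2*exp(-c)/3)


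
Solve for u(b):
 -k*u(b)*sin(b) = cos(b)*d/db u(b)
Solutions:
 u(b) = C1*exp(k*log(cos(b)))


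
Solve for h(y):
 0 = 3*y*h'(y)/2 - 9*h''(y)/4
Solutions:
 h(y) = C1 + C2*erfi(sqrt(3)*y/3)


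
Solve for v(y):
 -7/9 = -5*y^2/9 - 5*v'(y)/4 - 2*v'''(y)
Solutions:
 v(y) = C1 + C2*sin(sqrt(10)*y/4) + C3*cos(sqrt(10)*y/4) - 4*y^3/27 + 92*y/45


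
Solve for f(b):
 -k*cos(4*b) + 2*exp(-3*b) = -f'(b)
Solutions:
 f(b) = C1 + k*sin(4*b)/4 + 2*exp(-3*b)/3


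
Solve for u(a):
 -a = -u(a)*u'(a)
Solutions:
 u(a) = -sqrt(C1 + a^2)
 u(a) = sqrt(C1 + a^2)


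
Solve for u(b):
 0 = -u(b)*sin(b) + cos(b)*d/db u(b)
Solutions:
 u(b) = C1/cos(b)


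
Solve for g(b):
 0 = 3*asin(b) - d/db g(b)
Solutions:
 g(b) = C1 + 3*b*asin(b) + 3*sqrt(1 - b^2)


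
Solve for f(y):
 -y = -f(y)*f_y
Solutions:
 f(y) = -sqrt(C1 + y^2)
 f(y) = sqrt(C1 + y^2)


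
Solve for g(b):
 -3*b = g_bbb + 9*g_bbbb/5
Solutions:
 g(b) = C1 + C2*b + C3*b^2 + C4*exp(-5*b/9) - b^4/8 + 9*b^3/10


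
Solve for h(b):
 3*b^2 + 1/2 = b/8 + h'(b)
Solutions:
 h(b) = C1 + b^3 - b^2/16 + b/2


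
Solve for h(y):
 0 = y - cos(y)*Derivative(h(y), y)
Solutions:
 h(y) = C1 + Integral(y/cos(y), y)


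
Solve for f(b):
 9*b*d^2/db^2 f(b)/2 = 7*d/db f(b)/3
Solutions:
 f(b) = C1 + C2*b^(41/27)


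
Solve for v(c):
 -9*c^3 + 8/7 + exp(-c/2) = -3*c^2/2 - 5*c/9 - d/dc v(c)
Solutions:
 v(c) = C1 + 9*c^4/4 - c^3/2 - 5*c^2/18 - 8*c/7 + 2*exp(-c/2)


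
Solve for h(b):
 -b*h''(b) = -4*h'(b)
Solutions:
 h(b) = C1 + C2*b^5


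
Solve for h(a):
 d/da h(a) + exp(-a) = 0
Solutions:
 h(a) = C1 + exp(-a)


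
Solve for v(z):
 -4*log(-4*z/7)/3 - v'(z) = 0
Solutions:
 v(z) = C1 - 4*z*log(-z)/3 + 4*z*(-2*log(2) + 1 + log(7))/3


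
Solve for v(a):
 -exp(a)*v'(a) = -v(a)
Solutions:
 v(a) = C1*exp(-exp(-a))


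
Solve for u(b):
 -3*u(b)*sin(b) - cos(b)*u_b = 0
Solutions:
 u(b) = C1*cos(b)^3


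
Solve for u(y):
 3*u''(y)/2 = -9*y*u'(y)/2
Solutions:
 u(y) = C1 + C2*erf(sqrt(6)*y/2)


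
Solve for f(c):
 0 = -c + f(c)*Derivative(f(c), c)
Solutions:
 f(c) = -sqrt(C1 + c^2)
 f(c) = sqrt(C1 + c^2)


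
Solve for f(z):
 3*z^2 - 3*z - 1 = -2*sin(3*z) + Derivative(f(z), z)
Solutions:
 f(z) = C1 + z^3 - 3*z^2/2 - z - 2*cos(3*z)/3


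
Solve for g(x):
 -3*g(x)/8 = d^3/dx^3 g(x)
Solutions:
 g(x) = C3*exp(-3^(1/3)*x/2) + (C1*sin(3^(5/6)*x/4) + C2*cos(3^(5/6)*x/4))*exp(3^(1/3)*x/4)


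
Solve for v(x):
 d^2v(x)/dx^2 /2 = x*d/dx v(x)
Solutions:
 v(x) = C1 + C2*erfi(x)


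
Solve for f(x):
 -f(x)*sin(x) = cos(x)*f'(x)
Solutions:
 f(x) = C1*cos(x)


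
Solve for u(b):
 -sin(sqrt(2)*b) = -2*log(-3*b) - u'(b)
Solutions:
 u(b) = C1 - 2*b*log(-b) - 2*b*log(3) + 2*b - sqrt(2)*cos(sqrt(2)*b)/2


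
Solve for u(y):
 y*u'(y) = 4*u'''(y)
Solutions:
 u(y) = C1 + Integral(C2*airyai(2^(1/3)*y/2) + C3*airybi(2^(1/3)*y/2), y)


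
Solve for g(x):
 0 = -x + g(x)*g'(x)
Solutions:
 g(x) = -sqrt(C1 + x^2)
 g(x) = sqrt(C1 + x^2)


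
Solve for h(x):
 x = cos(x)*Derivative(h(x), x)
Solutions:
 h(x) = C1 + Integral(x/cos(x), x)


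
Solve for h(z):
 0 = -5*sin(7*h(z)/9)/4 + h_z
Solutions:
 -5*z/4 + 9*log(cos(7*h(z)/9) - 1)/14 - 9*log(cos(7*h(z)/9) + 1)/14 = C1


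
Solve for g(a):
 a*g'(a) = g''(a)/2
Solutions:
 g(a) = C1 + C2*erfi(a)


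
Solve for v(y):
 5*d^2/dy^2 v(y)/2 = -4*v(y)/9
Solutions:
 v(y) = C1*sin(2*sqrt(10)*y/15) + C2*cos(2*sqrt(10)*y/15)


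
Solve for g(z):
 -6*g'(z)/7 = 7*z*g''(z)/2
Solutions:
 g(z) = C1 + C2*z^(37/49)


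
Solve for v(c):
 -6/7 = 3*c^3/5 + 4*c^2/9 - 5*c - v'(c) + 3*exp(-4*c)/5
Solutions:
 v(c) = C1 + 3*c^4/20 + 4*c^3/27 - 5*c^2/2 + 6*c/7 - 3*exp(-4*c)/20


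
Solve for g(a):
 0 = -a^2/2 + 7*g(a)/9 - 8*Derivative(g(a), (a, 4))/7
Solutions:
 g(a) = C1*exp(-2^(1/4)*sqrt(21)*a/6) + C2*exp(2^(1/4)*sqrt(21)*a/6) + C3*sin(2^(1/4)*sqrt(21)*a/6) + C4*cos(2^(1/4)*sqrt(21)*a/6) + 9*a^2/14


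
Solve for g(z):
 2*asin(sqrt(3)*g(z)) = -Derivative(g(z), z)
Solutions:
 Integral(1/asin(sqrt(3)*_y), (_y, g(z))) = C1 - 2*z


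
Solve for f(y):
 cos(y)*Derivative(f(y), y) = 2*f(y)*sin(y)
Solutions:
 f(y) = C1/cos(y)^2


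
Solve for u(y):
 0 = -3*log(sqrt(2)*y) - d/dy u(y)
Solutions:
 u(y) = C1 - 3*y*log(y) - 3*y*log(2)/2 + 3*y


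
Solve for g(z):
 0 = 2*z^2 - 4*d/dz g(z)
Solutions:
 g(z) = C1 + z^3/6


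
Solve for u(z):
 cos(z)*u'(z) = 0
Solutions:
 u(z) = C1


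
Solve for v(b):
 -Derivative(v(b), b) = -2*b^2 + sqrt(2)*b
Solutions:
 v(b) = C1 + 2*b^3/3 - sqrt(2)*b^2/2


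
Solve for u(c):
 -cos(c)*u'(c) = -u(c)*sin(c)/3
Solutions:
 u(c) = C1/cos(c)^(1/3)


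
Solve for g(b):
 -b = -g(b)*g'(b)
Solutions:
 g(b) = -sqrt(C1 + b^2)
 g(b) = sqrt(C1 + b^2)


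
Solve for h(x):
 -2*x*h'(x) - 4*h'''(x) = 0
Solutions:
 h(x) = C1 + Integral(C2*airyai(-2^(2/3)*x/2) + C3*airybi(-2^(2/3)*x/2), x)


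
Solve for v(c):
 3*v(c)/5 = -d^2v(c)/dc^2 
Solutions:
 v(c) = C1*sin(sqrt(15)*c/5) + C2*cos(sqrt(15)*c/5)


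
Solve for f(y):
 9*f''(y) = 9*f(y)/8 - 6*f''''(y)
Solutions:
 f(y) = C1*exp(-y*sqrt(-3 + 2*sqrt(3))/2) + C2*exp(y*sqrt(-3 + 2*sqrt(3))/2) + C3*sin(y*sqrt(3 + 2*sqrt(3))/2) + C4*cos(y*sqrt(3 + 2*sqrt(3))/2)


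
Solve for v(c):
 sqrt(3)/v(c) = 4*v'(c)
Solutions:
 v(c) = -sqrt(C1 + 2*sqrt(3)*c)/2
 v(c) = sqrt(C1 + 2*sqrt(3)*c)/2


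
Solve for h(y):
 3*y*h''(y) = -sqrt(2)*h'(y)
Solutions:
 h(y) = C1 + C2*y^(1 - sqrt(2)/3)


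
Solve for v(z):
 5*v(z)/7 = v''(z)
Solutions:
 v(z) = C1*exp(-sqrt(35)*z/7) + C2*exp(sqrt(35)*z/7)


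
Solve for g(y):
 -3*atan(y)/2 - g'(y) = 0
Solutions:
 g(y) = C1 - 3*y*atan(y)/2 + 3*log(y^2 + 1)/4


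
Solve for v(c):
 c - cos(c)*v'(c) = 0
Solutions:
 v(c) = C1 + Integral(c/cos(c), c)


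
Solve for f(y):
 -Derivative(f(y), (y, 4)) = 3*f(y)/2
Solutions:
 f(y) = (C1*sin(6^(1/4)*y/2) + C2*cos(6^(1/4)*y/2))*exp(-6^(1/4)*y/2) + (C3*sin(6^(1/4)*y/2) + C4*cos(6^(1/4)*y/2))*exp(6^(1/4)*y/2)


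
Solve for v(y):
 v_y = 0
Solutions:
 v(y) = C1


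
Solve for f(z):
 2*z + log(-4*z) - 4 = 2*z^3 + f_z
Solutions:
 f(z) = C1 - z^4/2 + z^2 + z*log(-z) + z*(-5 + 2*log(2))


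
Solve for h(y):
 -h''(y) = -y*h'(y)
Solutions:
 h(y) = C1 + C2*erfi(sqrt(2)*y/2)


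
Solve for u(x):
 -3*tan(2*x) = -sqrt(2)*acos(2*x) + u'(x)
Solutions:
 u(x) = C1 + sqrt(2)*(x*acos(2*x) - sqrt(1 - 4*x^2)/2) + 3*log(cos(2*x))/2


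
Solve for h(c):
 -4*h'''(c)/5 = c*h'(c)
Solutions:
 h(c) = C1 + Integral(C2*airyai(-10^(1/3)*c/2) + C3*airybi(-10^(1/3)*c/2), c)


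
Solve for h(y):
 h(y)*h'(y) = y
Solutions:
 h(y) = -sqrt(C1 + y^2)
 h(y) = sqrt(C1 + y^2)


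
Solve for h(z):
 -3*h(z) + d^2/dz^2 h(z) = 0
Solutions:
 h(z) = C1*exp(-sqrt(3)*z) + C2*exp(sqrt(3)*z)


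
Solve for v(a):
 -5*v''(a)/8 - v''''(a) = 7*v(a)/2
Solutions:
 v(a) = (C1*sin(2^(3/4)*7^(1/4)*a*cos(atan(sqrt(871)/5)/2)/2) + C2*cos(2^(3/4)*7^(1/4)*a*cos(atan(sqrt(871)/5)/2)/2))*exp(-2^(3/4)*7^(1/4)*a*sin(atan(sqrt(871)/5)/2)/2) + (C3*sin(2^(3/4)*7^(1/4)*a*cos(atan(sqrt(871)/5)/2)/2) + C4*cos(2^(3/4)*7^(1/4)*a*cos(atan(sqrt(871)/5)/2)/2))*exp(2^(3/4)*7^(1/4)*a*sin(atan(sqrt(871)/5)/2)/2)


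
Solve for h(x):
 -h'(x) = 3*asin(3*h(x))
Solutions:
 Integral(1/asin(3*_y), (_y, h(x))) = C1 - 3*x


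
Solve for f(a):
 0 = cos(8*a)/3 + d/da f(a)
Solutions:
 f(a) = C1 - sin(8*a)/24


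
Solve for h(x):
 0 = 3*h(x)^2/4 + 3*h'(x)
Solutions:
 h(x) = 4/(C1 + x)


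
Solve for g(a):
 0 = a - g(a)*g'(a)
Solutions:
 g(a) = -sqrt(C1 + a^2)
 g(a) = sqrt(C1 + a^2)


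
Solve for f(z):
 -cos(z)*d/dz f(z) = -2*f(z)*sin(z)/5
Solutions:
 f(z) = C1/cos(z)^(2/5)


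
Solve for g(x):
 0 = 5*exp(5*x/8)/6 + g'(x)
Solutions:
 g(x) = C1 - 4*exp(5*x/8)/3


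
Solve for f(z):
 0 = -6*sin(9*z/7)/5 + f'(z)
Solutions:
 f(z) = C1 - 14*cos(9*z/7)/15


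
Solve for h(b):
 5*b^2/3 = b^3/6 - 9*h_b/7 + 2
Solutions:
 h(b) = C1 + 7*b^4/216 - 35*b^3/81 + 14*b/9


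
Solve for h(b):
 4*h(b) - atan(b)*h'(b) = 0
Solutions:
 h(b) = C1*exp(4*Integral(1/atan(b), b))


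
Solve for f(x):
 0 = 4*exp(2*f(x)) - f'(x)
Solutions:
 f(x) = log(-sqrt(-1/(C1 + 4*x))) - log(2)/2
 f(x) = log(-1/(C1 + 4*x))/2 - log(2)/2


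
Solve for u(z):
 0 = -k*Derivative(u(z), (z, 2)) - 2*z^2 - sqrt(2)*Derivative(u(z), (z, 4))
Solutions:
 u(z) = C1 + C2*z + C3*exp(-2^(3/4)*z*sqrt(-k)/2) + C4*exp(2^(3/4)*z*sqrt(-k)/2) - z^4/(6*k) + 2*sqrt(2)*z^2/k^2


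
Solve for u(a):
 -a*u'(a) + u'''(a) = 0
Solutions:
 u(a) = C1 + Integral(C2*airyai(a) + C3*airybi(a), a)


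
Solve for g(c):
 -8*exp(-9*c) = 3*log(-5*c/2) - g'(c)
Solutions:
 g(c) = C1 + 3*c*log(-c) + 3*c*(-1 - log(2) + log(5)) - 8*exp(-9*c)/9


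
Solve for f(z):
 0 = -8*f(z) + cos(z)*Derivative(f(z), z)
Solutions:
 f(z) = C1*(sin(z)^4 + 4*sin(z)^3 + 6*sin(z)^2 + 4*sin(z) + 1)/(sin(z)^4 - 4*sin(z)^3 + 6*sin(z)^2 - 4*sin(z) + 1)


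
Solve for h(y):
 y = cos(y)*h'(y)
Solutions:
 h(y) = C1 + Integral(y/cos(y), y)


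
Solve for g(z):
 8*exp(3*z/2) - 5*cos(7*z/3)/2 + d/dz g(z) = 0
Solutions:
 g(z) = C1 - 16*exp(3*z/2)/3 + 15*sin(7*z/3)/14


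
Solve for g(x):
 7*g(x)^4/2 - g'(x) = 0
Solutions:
 g(x) = 2^(1/3)*(-1/(C1 + 21*x))^(1/3)
 g(x) = 2^(1/3)*(-1/(C1 + 7*x))^(1/3)*(-3^(2/3) - 3*3^(1/6)*I)/6
 g(x) = 2^(1/3)*(-1/(C1 + 7*x))^(1/3)*(-3^(2/3) + 3*3^(1/6)*I)/6


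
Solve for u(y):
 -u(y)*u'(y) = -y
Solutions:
 u(y) = -sqrt(C1 + y^2)
 u(y) = sqrt(C1 + y^2)


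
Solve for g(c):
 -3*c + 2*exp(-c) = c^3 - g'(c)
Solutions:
 g(c) = C1 + c^4/4 + 3*c^2/2 + 2*exp(-c)


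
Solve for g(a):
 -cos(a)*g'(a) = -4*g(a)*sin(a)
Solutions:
 g(a) = C1/cos(a)^4


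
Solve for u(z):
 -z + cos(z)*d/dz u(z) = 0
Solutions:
 u(z) = C1 + Integral(z/cos(z), z)


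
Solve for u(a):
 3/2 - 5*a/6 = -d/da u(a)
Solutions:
 u(a) = C1 + 5*a^2/12 - 3*a/2


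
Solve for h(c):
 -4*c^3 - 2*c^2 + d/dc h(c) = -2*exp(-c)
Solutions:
 h(c) = C1 + c^4 + 2*c^3/3 + 2*exp(-c)


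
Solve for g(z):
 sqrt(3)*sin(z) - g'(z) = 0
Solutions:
 g(z) = C1 - sqrt(3)*cos(z)


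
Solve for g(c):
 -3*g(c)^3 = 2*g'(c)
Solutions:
 g(c) = -sqrt(-1/(C1 - 3*c))
 g(c) = sqrt(-1/(C1 - 3*c))


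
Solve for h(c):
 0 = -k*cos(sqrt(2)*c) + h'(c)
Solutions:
 h(c) = C1 + sqrt(2)*k*sin(sqrt(2)*c)/2


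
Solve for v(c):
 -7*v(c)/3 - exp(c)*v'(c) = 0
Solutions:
 v(c) = C1*exp(7*exp(-c)/3)


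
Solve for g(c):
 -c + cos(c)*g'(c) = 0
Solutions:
 g(c) = C1 + Integral(c/cos(c), c)


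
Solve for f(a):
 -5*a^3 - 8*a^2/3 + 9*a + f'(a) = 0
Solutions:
 f(a) = C1 + 5*a^4/4 + 8*a^3/9 - 9*a^2/2


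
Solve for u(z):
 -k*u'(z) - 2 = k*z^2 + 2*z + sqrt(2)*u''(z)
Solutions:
 u(z) = C1 + C2*exp(-sqrt(2)*k*z/2) - z^3/3 - z^2/k + sqrt(2)*z^2/k - 2*z/k - 4*z/k^2 + 2*sqrt(2)*z/k^2


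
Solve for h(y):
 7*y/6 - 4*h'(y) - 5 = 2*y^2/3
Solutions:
 h(y) = C1 - y^3/18 + 7*y^2/48 - 5*y/4


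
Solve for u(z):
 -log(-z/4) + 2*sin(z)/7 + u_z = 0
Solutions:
 u(z) = C1 + z*log(-z) - 2*z*log(2) - z + 2*cos(z)/7


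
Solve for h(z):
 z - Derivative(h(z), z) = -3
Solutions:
 h(z) = C1 + z^2/2 + 3*z


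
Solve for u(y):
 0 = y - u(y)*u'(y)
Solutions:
 u(y) = -sqrt(C1 + y^2)
 u(y) = sqrt(C1 + y^2)


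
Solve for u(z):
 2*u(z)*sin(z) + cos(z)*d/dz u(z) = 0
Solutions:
 u(z) = C1*cos(z)^2


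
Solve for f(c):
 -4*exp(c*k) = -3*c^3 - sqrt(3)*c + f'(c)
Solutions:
 f(c) = C1 + 3*c^4/4 + sqrt(3)*c^2/2 - 4*exp(c*k)/k


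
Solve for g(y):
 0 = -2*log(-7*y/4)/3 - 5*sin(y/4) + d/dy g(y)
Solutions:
 g(y) = C1 + 2*y*log(-y)/3 - 2*y*log(2) - 2*y/3 + 2*y*log(14)/3 - 20*cos(y/4)


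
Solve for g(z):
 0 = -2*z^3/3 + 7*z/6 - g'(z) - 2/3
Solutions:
 g(z) = C1 - z^4/6 + 7*z^2/12 - 2*z/3


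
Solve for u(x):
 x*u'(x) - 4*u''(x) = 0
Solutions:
 u(x) = C1 + C2*erfi(sqrt(2)*x/4)


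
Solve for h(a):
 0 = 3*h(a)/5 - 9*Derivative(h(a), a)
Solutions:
 h(a) = C1*exp(a/15)


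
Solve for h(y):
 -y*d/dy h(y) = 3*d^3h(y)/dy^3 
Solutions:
 h(y) = C1 + Integral(C2*airyai(-3^(2/3)*y/3) + C3*airybi(-3^(2/3)*y/3), y)


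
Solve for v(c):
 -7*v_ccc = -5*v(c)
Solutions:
 v(c) = C3*exp(5^(1/3)*7^(2/3)*c/7) + (C1*sin(sqrt(3)*5^(1/3)*7^(2/3)*c/14) + C2*cos(sqrt(3)*5^(1/3)*7^(2/3)*c/14))*exp(-5^(1/3)*7^(2/3)*c/14)


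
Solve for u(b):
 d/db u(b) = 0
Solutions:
 u(b) = C1


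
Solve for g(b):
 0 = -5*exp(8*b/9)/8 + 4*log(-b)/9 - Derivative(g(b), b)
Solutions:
 g(b) = C1 + 4*b*log(-b)/9 - 4*b/9 - 45*exp(8*b/9)/64


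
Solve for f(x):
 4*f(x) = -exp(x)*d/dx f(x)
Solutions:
 f(x) = C1*exp(4*exp(-x))


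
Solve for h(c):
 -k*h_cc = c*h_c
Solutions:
 h(c) = C1 + C2*sqrt(k)*erf(sqrt(2)*c*sqrt(1/k)/2)


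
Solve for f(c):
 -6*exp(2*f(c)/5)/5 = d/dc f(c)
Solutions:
 f(c) = 5*log(-sqrt(-1/(C1 - 6*c))) - 5*log(2)/2 + 5*log(5)
 f(c) = 5*log(-1/(C1 - 6*c))/2 - 5*log(2)/2 + 5*log(5)


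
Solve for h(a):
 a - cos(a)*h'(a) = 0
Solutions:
 h(a) = C1 + Integral(a/cos(a), a)


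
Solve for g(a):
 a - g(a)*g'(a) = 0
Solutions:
 g(a) = -sqrt(C1 + a^2)
 g(a) = sqrt(C1 + a^2)


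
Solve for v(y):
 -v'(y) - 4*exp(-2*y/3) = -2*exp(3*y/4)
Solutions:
 v(y) = C1 + 8*exp(3*y/4)/3 + 6*exp(-2*y/3)


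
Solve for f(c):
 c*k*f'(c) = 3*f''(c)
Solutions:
 f(c) = Piecewise((-sqrt(6)*sqrt(pi)*C1*erf(sqrt(6)*c*sqrt(-k)/6)/(2*sqrt(-k)) - C2, (k > 0) | (k < 0)), (-C1*c - C2, True))


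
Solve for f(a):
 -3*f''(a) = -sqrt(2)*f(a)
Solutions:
 f(a) = C1*exp(-2^(1/4)*sqrt(3)*a/3) + C2*exp(2^(1/4)*sqrt(3)*a/3)


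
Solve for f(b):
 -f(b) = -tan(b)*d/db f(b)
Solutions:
 f(b) = C1*sin(b)


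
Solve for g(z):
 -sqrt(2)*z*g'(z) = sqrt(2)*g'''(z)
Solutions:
 g(z) = C1 + Integral(C2*airyai(-z) + C3*airybi(-z), z)


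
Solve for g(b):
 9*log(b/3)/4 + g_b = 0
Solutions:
 g(b) = C1 - 9*b*log(b)/4 + 9*b/4 + 9*b*log(3)/4


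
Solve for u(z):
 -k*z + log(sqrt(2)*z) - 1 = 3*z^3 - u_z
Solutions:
 u(z) = C1 + k*z^2/2 + 3*z^4/4 - z*log(z) - z*log(2)/2 + 2*z


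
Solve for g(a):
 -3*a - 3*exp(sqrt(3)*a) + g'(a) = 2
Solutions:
 g(a) = C1 + 3*a^2/2 + 2*a + sqrt(3)*exp(sqrt(3)*a)


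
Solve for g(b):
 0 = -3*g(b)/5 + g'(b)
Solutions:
 g(b) = C1*exp(3*b/5)


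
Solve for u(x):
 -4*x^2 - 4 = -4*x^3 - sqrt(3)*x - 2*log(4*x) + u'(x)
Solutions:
 u(x) = C1 + x^4 - 4*x^3/3 + sqrt(3)*x^2/2 + 2*x*log(x) - 6*x + x*log(16)


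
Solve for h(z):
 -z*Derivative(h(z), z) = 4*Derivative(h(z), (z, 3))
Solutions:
 h(z) = C1 + Integral(C2*airyai(-2^(1/3)*z/2) + C3*airybi(-2^(1/3)*z/2), z)


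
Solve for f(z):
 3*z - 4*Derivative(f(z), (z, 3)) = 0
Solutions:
 f(z) = C1 + C2*z + C3*z^2 + z^4/32
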